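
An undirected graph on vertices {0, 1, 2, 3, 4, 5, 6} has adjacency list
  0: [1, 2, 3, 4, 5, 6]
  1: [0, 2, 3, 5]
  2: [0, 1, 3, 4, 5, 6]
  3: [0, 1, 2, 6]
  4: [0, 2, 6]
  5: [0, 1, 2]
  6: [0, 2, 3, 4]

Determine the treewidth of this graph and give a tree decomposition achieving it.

Every bag has size at most 4, so the width is 4 − 1 = 3 and tw(G) ≤ 3. On the other hand G contains the 4-clique {0, 1, 2, 3}. A clique must lie in a single bag of any decomposition, so no decomposition can have width below 3. Combining the bounds, tw(G) = 3.

Treewidth 3.
One optimal decomposition is:
Bags: B1 = {0, 2, 4, 6}  B2 = {0, 2, 3, 6}  B3 = {0, 1, 2, 3}  B4 = {0, 1, 2, 5}
Tree: B1–B2, B2–B3, B3–B4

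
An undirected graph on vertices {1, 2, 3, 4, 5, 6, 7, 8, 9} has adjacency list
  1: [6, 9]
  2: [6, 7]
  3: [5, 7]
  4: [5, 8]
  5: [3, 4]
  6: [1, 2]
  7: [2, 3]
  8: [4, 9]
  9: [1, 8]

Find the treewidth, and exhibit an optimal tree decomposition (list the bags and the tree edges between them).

Treewidth 2.
Bags: B1 = {4, 5, 8}  B2 = {5, 8, 9}  B3 = {1, 5, 9}  B4 = {1, 5, 6}  B5 = {2, 5, 6}  B6 = {2, 5, 7}  B7 = {3, 5, 7}
Tree: B1–B2, B2–B3, B3–B4, B4–B5, B5–B6, B6–B7

Every bag has size at most 3, so the width is 3 − 1 = 2 and tw(G) ≤ 2. For the lower bound, G contains the cycle 5–4–8–9–1–6–2–7–3–5, so G is not a forest; only forests have treewidth ≤ 1, hence tw(G) ≥ 2. Therefore the treewidth is 2.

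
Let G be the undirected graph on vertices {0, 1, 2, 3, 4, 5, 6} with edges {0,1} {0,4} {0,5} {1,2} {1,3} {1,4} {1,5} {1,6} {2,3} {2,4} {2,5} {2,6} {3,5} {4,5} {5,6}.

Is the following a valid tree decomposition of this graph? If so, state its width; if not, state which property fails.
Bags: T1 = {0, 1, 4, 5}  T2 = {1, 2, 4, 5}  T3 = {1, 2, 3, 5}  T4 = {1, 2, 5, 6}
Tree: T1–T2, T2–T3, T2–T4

Checking the three conditions: (i) the bags cover all of {0, 1, 2, 3, 4, 5, 6}; (ii) for each edge, some bag contains both endpoints; (iii) the bags containing any fixed vertex form a subtree. All hold, so the decomposition is valid with width 4 − 1 = 3.

Yes; width 3.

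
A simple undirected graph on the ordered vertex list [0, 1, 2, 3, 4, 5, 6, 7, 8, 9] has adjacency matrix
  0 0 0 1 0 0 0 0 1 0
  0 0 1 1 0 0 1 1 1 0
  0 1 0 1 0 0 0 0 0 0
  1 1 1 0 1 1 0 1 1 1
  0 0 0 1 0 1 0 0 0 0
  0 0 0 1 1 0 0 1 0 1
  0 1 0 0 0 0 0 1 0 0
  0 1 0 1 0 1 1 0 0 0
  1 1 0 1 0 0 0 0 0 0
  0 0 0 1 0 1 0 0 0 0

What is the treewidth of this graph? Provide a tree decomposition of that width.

The largest bag has 3 vertices, giving width 2; this decomposition certifies tw(G) ≤ 2. For the lower bound, the 3 vertices {0, 3, 8} are pairwise adjacent, and any tree decomposition puts a clique entirely inside one bag — forcing width ≥ 2. Hence tw(G) = 2 exactly.

Treewidth 2.
Bags: B1 = {1, 3, 8}  B2 = {1, 3, 7}  B3 = {1, 2, 3}  B4 = {3, 5, 7}  B5 = {3, 4, 5}  B6 = {0, 3, 8}  B7 = {1, 6, 7}  B8 = {3, 5, 9}
Tree: B1–B2, B2–B3, B2–B4, B4–B5, B1–B6, B2–B7, B5–B8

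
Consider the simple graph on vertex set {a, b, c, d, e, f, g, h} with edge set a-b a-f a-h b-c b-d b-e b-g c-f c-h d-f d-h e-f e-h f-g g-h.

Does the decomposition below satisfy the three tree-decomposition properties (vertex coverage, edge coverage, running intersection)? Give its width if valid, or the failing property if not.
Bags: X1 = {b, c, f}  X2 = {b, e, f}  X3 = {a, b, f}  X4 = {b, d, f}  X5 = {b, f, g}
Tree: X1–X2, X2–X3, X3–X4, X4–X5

No — vertex h appears in no bag.

A tree decomposition must satisfy three properties: every vertex lies in some bag; for every edge, both endpoints lie together in some bag; and for every vertex, the bags containing it form a connected subtree. Here vertex h appears in no bag, so the decomposition is invalid.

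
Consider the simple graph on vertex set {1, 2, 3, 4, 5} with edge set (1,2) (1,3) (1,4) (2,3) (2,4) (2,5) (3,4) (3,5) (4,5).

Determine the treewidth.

3

A width-3 tree decomposition is:
Bags: B1 = {1, 2, 3, 4}  B2 = {2, 3, 4, 5}
Tree: B1–B2
Every bag has size at most 4, so the width is 4 − 1 = 3 and tw(G) ≤ 3. Conversely, {1, 2, 3, 4} is a clique of size 4, and the vertices of any clique must share a bag in every tree decomposition; so some bag has ≥ 4 vertices and tw(G) ≥ 3. Hence tw(G) = 3 exactly.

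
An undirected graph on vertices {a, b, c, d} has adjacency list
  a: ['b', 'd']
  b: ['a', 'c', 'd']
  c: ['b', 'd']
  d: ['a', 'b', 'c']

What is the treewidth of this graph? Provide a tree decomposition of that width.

The largest bag has 3 vertices, giving width 2; this decomposition certifies tw(G) ≤ 2. On the other hand G contains the 3-clique {b, c, d}. A clique must lie in a single bag of any decomposition, so no decomposition can have width below 2. Therefore the treewidth is 2.

Treewidth 2.
Bags: B1 = {a, b, d}  B2 = {b, c, d}
Tree: B1–B2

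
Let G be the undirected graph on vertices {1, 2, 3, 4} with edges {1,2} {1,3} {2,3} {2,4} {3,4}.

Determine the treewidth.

2

A width-2 tree decomposition is:
Bags: B1 = {1, 2, 3}  B2 = {2, 3, 4}
Tree: B1–B2
Every bag has size at most 3, so the width is 3 − 1 = 2 and tw(G) ≤ 2. Conversely, {1, 2, 3} is a clique of size 3, and the vertices of any clique must share a bag in every tree decomposition; so some bag has ≥ 3 vertices and tw(G) ≥ 2. Combining the bounds, tw(G) = 2.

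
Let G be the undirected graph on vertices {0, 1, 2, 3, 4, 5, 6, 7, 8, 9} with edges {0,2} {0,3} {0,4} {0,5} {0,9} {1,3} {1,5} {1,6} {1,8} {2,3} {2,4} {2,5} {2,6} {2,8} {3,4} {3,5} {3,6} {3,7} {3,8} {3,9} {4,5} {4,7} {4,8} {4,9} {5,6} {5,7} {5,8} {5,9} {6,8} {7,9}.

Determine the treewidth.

4

A width-4 tree decomposition is:
Bags: B1 = {2, 3, 5, 6, 8}  B2 = {2, 3, 4, 5, 8}  B3 = {0, 2, 3, 4, 5}  B4 = {0, 3, 4, 5, 9}  B5 = {1, 3, 5, 6, 8}  B6 = {3, 4, 5, 7, 9}
Tree: B1–B2, B2–B3, B3–B4, B1–B5, B4–B6
The largest bag has 5 vertices, giving width 4; this decomposition certifies tw(G) ≤ 4. For the lower bound, the 5 vertices {1, 3, 5, 6, 8} are pairwise adjacent, and any tree decomposition puts a clique entirely inside one bag — forcing width ≥ 4. Hence tw(G) = 4 exactly.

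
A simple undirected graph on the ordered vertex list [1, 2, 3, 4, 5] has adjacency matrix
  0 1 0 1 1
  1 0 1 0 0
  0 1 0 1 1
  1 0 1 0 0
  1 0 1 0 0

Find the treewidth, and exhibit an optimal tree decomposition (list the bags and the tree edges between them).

Treewidth 2.
Bags: B1 = {1, 3, 5}  B2 = {1, 3, 4}  B3 = {1, 2, 3}
Tree: B1–B2, B2–B3

Every bag has size at most 3, so the width is 3 − 1 = 2 and tw(G) ≤ 2. Since 3–5–1–4–3 is a cycle in G, G is not acyclic. Forests are exactly the graphs of treewidth ≤ 1, so tw(G) ≥ 2. Combining the bounds, tw(G) = 2.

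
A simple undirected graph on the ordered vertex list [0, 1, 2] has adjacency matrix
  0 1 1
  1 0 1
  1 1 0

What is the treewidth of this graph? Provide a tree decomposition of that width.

Treewidth 2.
Bags: B1 = {0, 1, 2}
Tree: (single bag)

A single bag containing all 3 vertices is trivially a valid decomposition of width 2. Conversely, {0, 1, 2} is a clique of size 3, and the vertices of any clique must share a bag in every tree decomposition; so some bag has ≥ 3 vertices and tw(G) ≥ 2. Combining the bounds, tw(G) = 2.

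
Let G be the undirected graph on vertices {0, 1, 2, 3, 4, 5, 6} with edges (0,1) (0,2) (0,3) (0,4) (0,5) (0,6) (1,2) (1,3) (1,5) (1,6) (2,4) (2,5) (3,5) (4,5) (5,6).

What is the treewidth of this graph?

3

A width-3 tree decomposition is:
Bags: B1 = {0, 1, 2, 5}  B2 = {0, 1, 3, 5}  B3 = {0, 1, 5, 6}  B4 = {0, 2, 4, 5}
Tree: B1–B2, B2–B3, B1–B4
The largest bag has 4 vertices, giving width 3; this decomposition certifies tw(G) ≤ 3. Conversely, {0, 1, 2, 5} is a clique of size 4, and the vertices of any clique must share a bag in every tree decomposition; so some bag has ≥ 4 vertices and tw(G) ≥ 3. Therefore the treewidth is 3.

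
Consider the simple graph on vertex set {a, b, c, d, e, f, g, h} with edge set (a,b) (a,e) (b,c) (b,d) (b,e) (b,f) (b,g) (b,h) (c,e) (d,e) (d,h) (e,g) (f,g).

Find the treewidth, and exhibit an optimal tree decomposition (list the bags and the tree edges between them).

Treewidth 2.
One optimal decomposition is:
Bags: B1 = {a, b, e}  B2 = {b, e, g}  B3 = {b, c, e}  B4 = {b, d, e}  B5 = {b, f, g}  B6 = {b, d, h}
Tree: B1–B2, B1–B3, B3–B4, B2–B5, B4–B6

Every bag has size at most 3, so the width is 3 − 1 = 2 and tw(G) ≤ 2. On the other hand G contains the 3-clique {b, d, e}. A clique must lie in a single bag of any decomposition, so no decomposition can have width below 2. Therefore the treewidth is 2.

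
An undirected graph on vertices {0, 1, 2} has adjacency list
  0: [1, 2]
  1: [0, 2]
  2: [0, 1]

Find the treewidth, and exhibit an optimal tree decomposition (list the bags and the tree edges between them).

Treewidth 2.
One such decomposition:
Bags: B1 = {0, 1, 2}
Tree: (single bag)

With just one bag of size 3, the width is 3 − 1 = 2, so tw(G) ≤ 2. For the lower bound, the 3 vertices {0, 1, 2} are pairwise adjacent, and any tree decomposition puts a clique entirely inside one bag — forcing width ≥ 2. Therefore the treewidth is 2.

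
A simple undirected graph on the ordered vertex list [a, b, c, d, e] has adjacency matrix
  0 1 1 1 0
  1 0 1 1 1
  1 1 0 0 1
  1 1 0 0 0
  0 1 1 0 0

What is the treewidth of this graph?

A width-2 tree decomposition is:
Bags: B1 = {a, b, c}  B2 = {b, c, e}  B3 = {a, b, d}
Tree: B1–B2, B1–B3
Every bag has size at most 3, so the width is 3 − 1 = 2 and tw(G) ≤ 2. On the other hand G contains the 3-clique {a, b, d}. A clique must lie in a single bag of any decomposition, so no decomposition can have width below 2. Therefore the treewidth is 2.

2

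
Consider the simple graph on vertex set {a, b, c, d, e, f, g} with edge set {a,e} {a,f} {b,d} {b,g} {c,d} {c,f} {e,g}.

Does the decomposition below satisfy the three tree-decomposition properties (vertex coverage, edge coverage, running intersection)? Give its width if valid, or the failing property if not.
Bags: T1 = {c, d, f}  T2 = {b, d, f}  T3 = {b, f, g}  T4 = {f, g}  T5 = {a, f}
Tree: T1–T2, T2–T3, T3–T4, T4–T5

A tree decomposition must satisfy three properties: every vertex lies in some bag; for every edge, both endpoints lie together in some bag; and for every vertex, the bags containing it form a connected subtree. Here vertex e appears in no bag, so the decomposition is invalid.

No — vertex e appears in no bag.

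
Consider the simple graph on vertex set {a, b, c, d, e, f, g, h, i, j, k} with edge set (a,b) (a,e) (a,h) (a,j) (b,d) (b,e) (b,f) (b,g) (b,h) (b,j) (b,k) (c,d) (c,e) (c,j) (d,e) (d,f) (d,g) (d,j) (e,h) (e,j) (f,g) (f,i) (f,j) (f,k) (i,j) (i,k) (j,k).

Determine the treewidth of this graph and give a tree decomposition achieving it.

Each bag holds 4 vertices, so the decomposition has width 3, which upper-bounds the treewidth. For the lower bound, the 4 vertices {c, d, e, j} are pairwise adjacent, and any tree decomposition puts a clique entirely inside one bag — forcing width ≥ 3. Therefore the treewidth is 3.

Treewidth 3.
One optimal decomposition is:
Bags: B1 = {b, f, j, k}  B2 = {f, i, j, k}  B3 = {b, d, f, j}  B4 = {b, d, e, j}  B5 = {c, d, e, j}  B6 = {b, d, f, g}  B7 = {a, b, e, j}  B8 = {a, b, e, h}
Tree: B1–B2, B1–B3, B3–B4, B4–B5, B3–B6, B4–B7, B7–B8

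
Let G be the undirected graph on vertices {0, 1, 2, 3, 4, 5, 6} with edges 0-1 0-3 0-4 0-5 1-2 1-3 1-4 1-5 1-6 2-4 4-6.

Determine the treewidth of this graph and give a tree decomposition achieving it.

Each bag holds 3 vertices, so the decomposition has width 2, which upper-bounds the treewidth. For the lower bound, the 3 vertices {0, 1, 3} are pairwise adjacent, and any tree decomposition puts a clique entirely inside one bag — forcing width ≥ 2. Combining the bounds, tw(G) = 2.

Treewidth 2.
Bags: B1 = {0, 1, 3}  B2 = {0, 1, 4}  B3 = {1, 4, 6}  B4 = {1, 2, 4}  B5 = {0, 1, 5}
Tree: B1–B2, B2–B3, B2–B4, B2–B5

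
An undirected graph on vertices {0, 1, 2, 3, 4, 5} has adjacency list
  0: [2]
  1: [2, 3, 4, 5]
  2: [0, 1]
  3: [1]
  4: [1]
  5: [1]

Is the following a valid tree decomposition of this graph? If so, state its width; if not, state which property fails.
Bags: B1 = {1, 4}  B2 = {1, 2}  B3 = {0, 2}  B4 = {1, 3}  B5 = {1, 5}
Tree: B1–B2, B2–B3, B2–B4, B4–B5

Yes; width 1.

Checking the three conditions: (i) the bags cover all of {0, 1, 2, 3, 4, 5}; (ii) for each edge, some bag contains both endpoints; (iii) the bags containing any fixed vertex form a subtree. All hold, so the decomposition is valid with width 2 − 1 = 1.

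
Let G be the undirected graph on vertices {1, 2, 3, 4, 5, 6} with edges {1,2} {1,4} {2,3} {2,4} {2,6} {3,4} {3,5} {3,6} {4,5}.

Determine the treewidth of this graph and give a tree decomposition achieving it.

Treewidth 2.
Bags: B1 = {2, 3, 4}  B2 = {1, 2, 4}  B3 = {3, 4, 5}  B4 = {2, 3, 6}
Tree: B1–B2, B1–B3, B1–B4

Each bag holds 3 vertices, so the decomposition has width 2, which upper-bounds the treewidth. Conversely, {1, 2, 4} is a clique of size 3, and the vertices of any clique must share a bag in every tree decomposition; so some bag has ≥ 3 vertices and tw(G) ≥ 2. Combining the bounds, tw(G) = 2.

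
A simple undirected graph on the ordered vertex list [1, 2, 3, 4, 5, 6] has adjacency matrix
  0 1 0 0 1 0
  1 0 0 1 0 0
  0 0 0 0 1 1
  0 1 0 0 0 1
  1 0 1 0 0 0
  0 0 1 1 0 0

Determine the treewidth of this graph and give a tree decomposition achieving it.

Each bag holds 3 vertices, so the decomposition has width 2, which upper-bounds the treewidth. The edges 2–1–5–3–6–4–2 form a cycle, so G is not a tree and its treewidth is at least 2. Therefore the treewidth is 2.

Treewidth 2.
One such decomposition:
Bags: B1 = {1, 2, 5}  B2 = {2, 3, 5}  B3 = {2, 3, 6}  B4 = {2, 4, 6}
Tree: B1–B2, B2–B3, B3–B4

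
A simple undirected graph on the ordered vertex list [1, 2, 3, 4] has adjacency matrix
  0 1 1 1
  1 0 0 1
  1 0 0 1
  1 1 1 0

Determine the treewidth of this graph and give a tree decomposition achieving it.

Each bag holds 3 vertices, so the decomposition has width 2, which upper-bounds the treewidth. Conversely, {1, 2, 4} is a clique of size 3, and the vertices of any clique must share a bag in every tree decomposition; so some bag has ≥ 3 vertices and tw(G) ≥ 2. Combining the bounds, tw(G) = 2.

Treewidth 2.
One optimal decomposition is:
Bags: B1 = {1, 2, 4}  B2 = {1, 3, 4}
Tree: B1–B2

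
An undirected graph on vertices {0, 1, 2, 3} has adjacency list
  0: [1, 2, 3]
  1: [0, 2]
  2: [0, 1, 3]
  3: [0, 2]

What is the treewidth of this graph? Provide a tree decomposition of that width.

Each bag holds 3 vertices, so the decomposition has width 2, which upper-bounds the treewidth. Conversely, {0, 1, 2} is a clique of size 3, and the vertices of any clique must share a bag in every tree decomposition; so some bag has ≥ 3 vertices and tw(G) ≥ 2. The upper and lower bounds meet at 2, so that is the treewidth.

Treewidth 2.
One such decomposition:
Bags: B1 = {0, 2, 3}  B2 = {0, 1, 2}
Tree: B1–B2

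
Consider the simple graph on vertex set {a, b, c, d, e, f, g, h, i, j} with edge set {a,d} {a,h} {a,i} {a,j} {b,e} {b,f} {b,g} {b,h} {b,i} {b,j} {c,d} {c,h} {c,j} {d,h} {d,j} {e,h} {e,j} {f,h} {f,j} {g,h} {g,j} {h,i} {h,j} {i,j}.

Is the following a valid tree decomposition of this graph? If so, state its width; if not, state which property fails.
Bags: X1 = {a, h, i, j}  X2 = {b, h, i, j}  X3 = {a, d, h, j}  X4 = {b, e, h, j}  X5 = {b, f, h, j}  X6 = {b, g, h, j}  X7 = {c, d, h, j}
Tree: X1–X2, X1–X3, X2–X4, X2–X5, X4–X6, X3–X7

Checking the three conditions: (i) the bags cover all of {a, b, c, d, e, f, g, h, i, j}; (ii) for each edge, some bag contains both endpoints; (iii) the bags containing any fixed vertex form a subtree. All hold, so the decomposition is valid with width 4 − 1 = 3.

Yes; width 3.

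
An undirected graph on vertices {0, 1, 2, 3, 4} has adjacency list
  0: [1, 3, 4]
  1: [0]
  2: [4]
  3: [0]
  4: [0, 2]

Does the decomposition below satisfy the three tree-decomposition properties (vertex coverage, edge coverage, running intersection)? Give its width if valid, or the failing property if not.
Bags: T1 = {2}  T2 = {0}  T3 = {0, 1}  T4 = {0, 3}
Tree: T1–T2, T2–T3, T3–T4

No — vertex 4 appears in no bag.

A tree decomposition must satisfy three properties: every vertex lies in some bag; for every edge, both endpoints lie together in some bag; and for every vertex, the bags containing it form a connected subtree. Here vertex 4 appears in no bag, so the decomposition is invalid.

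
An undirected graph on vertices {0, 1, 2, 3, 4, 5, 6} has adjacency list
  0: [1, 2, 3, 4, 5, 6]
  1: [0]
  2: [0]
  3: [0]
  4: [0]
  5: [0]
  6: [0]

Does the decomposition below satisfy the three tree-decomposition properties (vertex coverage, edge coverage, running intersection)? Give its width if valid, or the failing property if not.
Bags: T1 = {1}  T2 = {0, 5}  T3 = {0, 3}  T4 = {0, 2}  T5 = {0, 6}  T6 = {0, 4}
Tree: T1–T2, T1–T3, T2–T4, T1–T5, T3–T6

A tree decomposition must satisfy three properties: every vertex lies in some bag; for every edge, both endpoints lie together in some bag; and for every vertex, the bags containing it form a connected subtree. Here edge (0,1) lies in no bag, so the decomposition is invalid.

No — edge (0,1) lies in no bag.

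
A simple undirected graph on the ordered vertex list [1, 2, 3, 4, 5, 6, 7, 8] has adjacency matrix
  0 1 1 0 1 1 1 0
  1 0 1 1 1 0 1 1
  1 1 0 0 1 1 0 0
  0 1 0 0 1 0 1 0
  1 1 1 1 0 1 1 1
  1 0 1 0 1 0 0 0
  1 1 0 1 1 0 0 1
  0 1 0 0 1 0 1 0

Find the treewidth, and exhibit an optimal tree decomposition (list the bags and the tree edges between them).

Treewidth 3.
Bags: B1 = {2, 5, 7, 8}  B2 = {1, 2, 5, 7}  B3 = {2, 4, 5, 7}  B4 = {1, 2, 3, 5}  B5 = {1, 3, 5, 6}
Tree: B1–B2, B1–B3, B2–B4, B4–B5

Each bag holds 4 vertices, so the decomposition has width 3, which upper-bounds the treewidth. On the other hand G contains the 4-clique {1, 2, 3, 5}. A clique must lie in a single bag of any decomposition, so no decomposition can have width below 3. The upper and lower bounds meet at 3, so that is the treewidth.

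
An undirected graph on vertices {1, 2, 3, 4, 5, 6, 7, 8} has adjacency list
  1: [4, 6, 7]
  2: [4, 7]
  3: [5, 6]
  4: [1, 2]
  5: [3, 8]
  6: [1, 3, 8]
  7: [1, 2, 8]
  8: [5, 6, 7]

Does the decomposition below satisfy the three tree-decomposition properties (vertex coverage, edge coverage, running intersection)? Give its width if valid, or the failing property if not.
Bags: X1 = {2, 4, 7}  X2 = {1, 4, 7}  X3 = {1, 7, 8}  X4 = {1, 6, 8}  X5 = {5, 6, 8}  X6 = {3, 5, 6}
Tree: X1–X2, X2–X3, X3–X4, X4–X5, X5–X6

Yes; width 2.

Every vertex of G appears in some bag (union = {1, 2, 3, 4, 5, 6, 7, 8}); every edge is covered by a bag; and for each vertex v the set of bags containing v is connected in the bag tree. The decomposition is therefore valid. The largest bag has 3 vertices, so the width is 2.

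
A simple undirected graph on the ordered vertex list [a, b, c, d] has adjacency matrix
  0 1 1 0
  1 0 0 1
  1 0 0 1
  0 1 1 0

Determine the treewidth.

A width-2 tree decomposition is:
Bags: B1 = {b, c, d}  B2 = {a, b, c}
Tree: B1–B2
Each bag holds 3 vertices, so the decomposition has width 2, which upper-bounds the treewidth. For the lower bound, G contains the cycle b–d–c–a–b, so G is not a forest; only forests have treewidth ≤ 1, hence tw(G) ≥ 2. Hence tw(G) = 2 exactly.

2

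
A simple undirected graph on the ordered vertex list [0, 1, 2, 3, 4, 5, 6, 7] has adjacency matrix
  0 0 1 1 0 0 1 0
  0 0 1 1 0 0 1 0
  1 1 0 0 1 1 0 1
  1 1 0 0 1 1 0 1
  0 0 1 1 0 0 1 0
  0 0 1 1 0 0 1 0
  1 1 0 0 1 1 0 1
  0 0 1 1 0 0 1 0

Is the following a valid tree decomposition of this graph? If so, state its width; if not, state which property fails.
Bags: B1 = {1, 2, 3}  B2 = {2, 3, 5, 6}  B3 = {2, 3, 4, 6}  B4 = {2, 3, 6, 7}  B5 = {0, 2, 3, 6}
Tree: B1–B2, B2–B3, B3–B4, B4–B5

No — edge (6,1) lies in no bag.

A tree decomposition must satisfy three properties: every vertex lies in some bag; for every edge, both endpoints lie together in some bag; and for every vertex, the bags containing it form a connected subtree. Here edge (6,1) lies in no bag, so the decomposition is invalid.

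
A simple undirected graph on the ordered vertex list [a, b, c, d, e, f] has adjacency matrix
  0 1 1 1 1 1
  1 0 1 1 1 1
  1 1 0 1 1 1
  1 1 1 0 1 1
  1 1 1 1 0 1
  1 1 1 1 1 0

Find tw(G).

5

A width-5 tree decomposition is:
Bags: B1 = {a, b, c, d, e, f}
Tree: (single bag)
With just one bag of size 6, the width is 6 − 1 = 5, so tw(G) ≤ 5. On the other hand G contains the 6-clique {a, b, c, d, e, f}. A clique must lie in a single bag of any decomposition, so no decomposition can have width below 5. Combining the bounds, tw(G) = 5.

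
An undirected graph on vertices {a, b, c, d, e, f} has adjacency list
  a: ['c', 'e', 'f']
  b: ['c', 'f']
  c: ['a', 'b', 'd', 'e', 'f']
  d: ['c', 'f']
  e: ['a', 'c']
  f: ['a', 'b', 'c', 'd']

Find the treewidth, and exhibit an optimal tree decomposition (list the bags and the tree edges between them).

The largest bag has 3 vertices, giving width 2; this decomposition certifies tw(G) ≤ 2. For the lower bound, the 3 vertices {a, c, e} are pairwise adjacent, and any tree decomposition puts a clique entirely inside one bag — forcing width ≥ 2. Hence tw(G) = 2 exactly.

Treewidth 2.
Bags: B1 = {c, d, f}  B2 = {a, c, f}  B3 = {b, c, f}  B4 = {a, c, e}
Tree: B1–B2, B2–B3, B2–B4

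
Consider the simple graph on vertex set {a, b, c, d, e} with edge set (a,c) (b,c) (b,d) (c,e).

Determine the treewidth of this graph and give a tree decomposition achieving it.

Treewidth 1.
One such decomposition:
Bags: B1 = {b, c}  B2 = {b, d}  B3 = {a, c}  B4 = {c, e}
Tree: B1–B2, B1–B3, B1–B4

The largest bag has 2 vertices, giving width 1; this decomposition certifies tw(G) ≤ 1. Since G has at least one edge (e.g. b–c), it is not an edgeless graph, so tw(G) ≥ 1. Therefore the treewidth is 1.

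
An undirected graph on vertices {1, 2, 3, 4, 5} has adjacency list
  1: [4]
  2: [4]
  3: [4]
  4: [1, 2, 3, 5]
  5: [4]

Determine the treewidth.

A width-1 tree decomposition is:
Bags: B1 = {4, 5}  B2 = {2, 4}  B3 = {1, 4}  B4 = {3, 4}
Tree: B1–B2, B1–B3, B2–B4
The largest bag has 2 vertices, giving width 1; this decomposition certifies tw(G) ≤ 1. G has an edge, so its treewidth is at least 1. Combining the bounds, tw(G) = 1.

1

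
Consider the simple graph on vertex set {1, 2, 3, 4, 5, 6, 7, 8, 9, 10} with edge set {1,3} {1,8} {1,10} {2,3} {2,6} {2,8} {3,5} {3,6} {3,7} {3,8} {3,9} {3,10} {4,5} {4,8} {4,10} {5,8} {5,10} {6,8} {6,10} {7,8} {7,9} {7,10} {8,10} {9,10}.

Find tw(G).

A width-3 tree decomposition is:
Bags: B1 = {3, 7, 8, 10}  B2 = {3, 5, 8, 10}  B3 = {3, 6, 8, 10}  B4 = {3, 7, 9, 10}  B5 = {1, 3, 8, 10}  B6 = {4, 5, 8, 10}  B7 = {2, 3, 6, 8}
Tree: B1–B2, B1–B3, B1–B4, B2–B5, B2–B6, B3–B7
The largest bag has 4 vertices, giving width 3; this decomposition certifies tw(G) ≤ 3. On the other hand G contains the 4-clique {2, 3, 6, 8}. A clique must lie in a single bag of any decomposition, so no decomposition can have width below 3. Hence tw(G) = 3 exactly.

3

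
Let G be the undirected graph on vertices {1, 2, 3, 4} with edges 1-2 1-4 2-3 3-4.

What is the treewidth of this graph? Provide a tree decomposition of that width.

Every bag has size at most 3, so the width is 3 − 1 = 2 and tw(G) ≤ 2. The edges 2–3–4–1–2 form a cycle, so G is not a tree and its treewidth is at least 2. The upper and lower bounds meet at 2, so that is the treewidth.

Treewidth 2.
Bags: B1 = {2, 3, 4}  B2 = {1, 2, 4}
Tree: B1–B2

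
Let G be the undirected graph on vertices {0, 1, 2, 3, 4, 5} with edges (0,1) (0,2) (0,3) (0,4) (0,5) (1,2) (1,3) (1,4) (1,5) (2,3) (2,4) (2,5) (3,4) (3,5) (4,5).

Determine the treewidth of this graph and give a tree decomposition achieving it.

Treewidth 5.
One optimal decomposition is:
Bags: B1 = {0, 1, 2, 3, 4, 5}
Tree: (single bag)

With just one bag of size 6, the width is 6 − 1 = 5, so tw(G) ≤ 5. On the other hand G contains the 6-clique {0, 1, 2, 3, 4, 5}. A clique must lie in a single bag of any decomposition, so no decomposition can have width below 5. The upper and lower bounds meet at 5, so that is the treewidth.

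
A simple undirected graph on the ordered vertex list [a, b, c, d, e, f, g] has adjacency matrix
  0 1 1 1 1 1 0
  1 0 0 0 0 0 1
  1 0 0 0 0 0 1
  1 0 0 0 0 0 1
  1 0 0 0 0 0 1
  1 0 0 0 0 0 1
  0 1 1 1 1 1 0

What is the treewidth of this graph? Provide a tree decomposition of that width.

Treewidth 2.
One optimal decomposition is:
Bags: B1 = {a, d, g}  B2 = {a, e, g}  B3 = {a, b, g}  B4 = {a, f, g}  B5 = {a, c, g}
Tree: B1–B2, B2–B3, B3–B4, B4–B5

Every bag has size at most 3, so the width is 3 − 1 = 2 and tw(G) ≤ 2. For the lower bound, G contains the cycle a–d–g–e–a, so G is not a forest; only forests have treewidth ≤ 1, hence tw(G) ≥ 2. Hence tw(G) = 2 exactly.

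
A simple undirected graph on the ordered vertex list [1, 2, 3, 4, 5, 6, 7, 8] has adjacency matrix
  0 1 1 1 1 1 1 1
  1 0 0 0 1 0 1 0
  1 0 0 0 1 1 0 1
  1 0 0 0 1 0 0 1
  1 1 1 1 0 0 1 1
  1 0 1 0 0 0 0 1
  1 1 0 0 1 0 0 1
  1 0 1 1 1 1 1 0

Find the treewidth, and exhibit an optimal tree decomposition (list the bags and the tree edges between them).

The largest bag has 4 vertices, giving width 3; this decomposition certifies tw(G) ≤ 3. Conversely, {1, 3, 5, 8} is a clique of size 4, and the vertices of any clique must share a bag in every tree decomposition; so some bag has ≥ 4 vertices and tw(G) ≥ 3. The upper and lower bounds meet at 3, so that is the treewidth.

Treewidth 3.
One such decomposition:
Bags: B1 = {1, 4, 5, 8}  B2 = {1, 3, 5, 8}  B3 = {1, 3, 6, 8}  B4 = {1, 5, 7, 8}  B5 = {1, 2, 5, 7}
Tree: B1–B2, B2–B3, B2–B4, B4–B5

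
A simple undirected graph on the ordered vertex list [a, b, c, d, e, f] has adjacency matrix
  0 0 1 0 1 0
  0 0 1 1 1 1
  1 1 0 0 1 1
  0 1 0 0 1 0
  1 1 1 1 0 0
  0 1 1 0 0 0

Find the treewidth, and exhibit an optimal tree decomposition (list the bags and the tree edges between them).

Treewidth 2.
One such decomposition:
Bags: B1 = {a, c, e}  B2 = {b, c, e}  B3 = {b, d, e}  B4 = {b, c, f}
Tree: B1–B2, B2–B3, B2–B4

The largest bag has 3 vertices, giving width 2; this decomposition certifies tw(G) ≤ 2. On the other hand G contains the 3-clique {b, d, e}. A clique must lie in a single bag of any decomposition, so no decomposition can have width below 2. The upper and lower bounds meet at 2, so that is the treewidth.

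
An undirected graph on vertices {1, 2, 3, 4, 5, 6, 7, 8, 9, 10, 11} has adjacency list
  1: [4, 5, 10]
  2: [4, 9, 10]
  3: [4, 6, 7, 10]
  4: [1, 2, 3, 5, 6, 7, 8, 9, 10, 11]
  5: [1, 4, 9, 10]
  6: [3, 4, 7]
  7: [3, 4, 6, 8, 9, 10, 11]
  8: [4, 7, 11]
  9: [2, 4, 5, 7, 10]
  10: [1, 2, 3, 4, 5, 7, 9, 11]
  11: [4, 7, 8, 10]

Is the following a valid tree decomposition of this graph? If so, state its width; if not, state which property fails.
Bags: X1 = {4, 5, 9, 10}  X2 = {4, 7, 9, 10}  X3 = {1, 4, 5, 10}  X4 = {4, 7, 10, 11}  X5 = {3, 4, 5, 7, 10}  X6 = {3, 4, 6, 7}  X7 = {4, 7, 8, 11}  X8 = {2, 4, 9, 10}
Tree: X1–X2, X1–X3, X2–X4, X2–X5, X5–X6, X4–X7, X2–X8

No — bags containing vertex 5 are not connected in the tree.

A tree decomposition must satisfy three properties: every vertex lies in some bag; for every edge, both endpoints lie together in some bag; and for every vertex, the bags containing it form a connected subtree. Here bags containing vertex 5 are not connected in the tree, so the decomposition is invalid.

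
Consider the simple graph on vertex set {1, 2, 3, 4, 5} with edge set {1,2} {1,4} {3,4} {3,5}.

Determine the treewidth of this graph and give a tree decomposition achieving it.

Each bag holds 2 vertices, so the decomposition has width 1, which upper-bounds the treewidth. Since G has at least one edge (e.g. 2–1), it is not an edgeless graph, so tw(G) ≥ 1. Hence tw(G) = 1 exactly.

Treewidth 1.
One such decomposition:
Bags: B1 = {1, 2}  B2 = {1, 4}  B3 = {3, 4}  B4 = {3, 5}
Tree: B1–B2, B2–B3, B3–B4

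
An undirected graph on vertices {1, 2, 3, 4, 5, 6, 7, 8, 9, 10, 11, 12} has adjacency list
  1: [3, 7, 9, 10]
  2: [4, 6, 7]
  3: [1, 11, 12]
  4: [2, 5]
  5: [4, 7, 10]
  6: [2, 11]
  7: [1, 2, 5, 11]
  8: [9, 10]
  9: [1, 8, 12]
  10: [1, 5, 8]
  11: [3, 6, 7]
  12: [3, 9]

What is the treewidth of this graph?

A width-3 tree decomposition is:
Bags: B1 = {2, 4, 6, 11}  B2 = {2, 4, 7, 11}  B3 = {4, 5, 7, 11}  B4 = {3, 5, 7, 11}  B5 = {1, 3, 5, 7}  B6 = {1, 3, 5, 10}  B7 = {1, 3, 10, 12}  B8 = {1, 9, 10, 12}  B9 = {8, 9, 10, 12}
Tree: B1–B2, B2–B3, B3–B4, B4–B5, B5–B6, B6–B7, B7–B8, B8–B9
Every bag has size at most 4, so the width is 4 − 1 = 3 and tw(G) ≤ 3. For the lower bound: the 4 vertex sets {2,4,6}, {11}, {7}, {1,3,5,10} are disjoint, each induces a connected subgraph, and every pair is joined by at least one edge of G. Contracting each set to a single vertex therefore yields K_{4} as a minor, and since treewidth is minor-monotone, tw(G) ≥ tw(K_{4}) = 3. The upper and lower bounds meet at 3, so that is the treewidth.

3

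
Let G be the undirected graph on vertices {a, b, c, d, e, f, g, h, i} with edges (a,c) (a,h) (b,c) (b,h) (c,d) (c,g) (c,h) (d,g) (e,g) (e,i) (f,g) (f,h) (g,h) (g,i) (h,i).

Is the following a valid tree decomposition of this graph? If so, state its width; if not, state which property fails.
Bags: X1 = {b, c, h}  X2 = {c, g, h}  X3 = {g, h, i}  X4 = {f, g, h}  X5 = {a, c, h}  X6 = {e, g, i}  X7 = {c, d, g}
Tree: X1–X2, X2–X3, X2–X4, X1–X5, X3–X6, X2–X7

Every vertex of G appears in some bag (union = {a, b, c, d, e, f, g, h, i}); every edge is covered by a bag; and for each vertex v the set of bags containing v is connected in the bag tree. The decomposition is therefore valid. The largest bag has 3 vertices, so the width is 2.

Yes; width 2.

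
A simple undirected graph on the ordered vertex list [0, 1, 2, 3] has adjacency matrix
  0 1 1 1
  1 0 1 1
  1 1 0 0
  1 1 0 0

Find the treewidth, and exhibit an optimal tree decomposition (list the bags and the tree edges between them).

Each bag holds 3 vertices, so the decomposition has width 2, which upper-bounds the treewidth. On the other hand G contains the 3-clique {0, 1, 2}. A clique must lie in a single bag of any decomposition, so no decomposition can have width below 2. Hence tw(G) = 2 exactly.

Treewidth 2.
One optimal decomposition is:
Bags: B1 = {0, 1, 3}  B2 = {0, 1, 2}
Tree: B1–B2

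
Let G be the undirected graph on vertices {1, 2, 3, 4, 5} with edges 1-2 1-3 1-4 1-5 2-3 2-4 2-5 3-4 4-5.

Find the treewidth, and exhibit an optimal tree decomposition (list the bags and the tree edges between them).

Treewidth 3.
Bags: B1 = {1, 2, 3, 4}  B2 = {1, 2, 4, 5}
Tree: B1–B2

Every bag has size at most 4, so the width is 4 − 1 = 3 and tw(G) ≤ 3. Conversely, {1, 2, 3, 4} is a clique of size 4, and the vertices of any clique must share a bag in every tree decomposition; so some bag has ≥ 4 vertices and tw(G) ≥ 3. Therefore the treewidth is 3.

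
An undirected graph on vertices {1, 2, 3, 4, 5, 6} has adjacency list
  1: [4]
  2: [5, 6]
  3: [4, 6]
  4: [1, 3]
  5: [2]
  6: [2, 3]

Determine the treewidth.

1

A width-1 tree decomposition is:
Bags: B1 = {2, 5}  B2 = {2, 6}  B3 = {3, 6}  B4 = {3, 4}  B5 = {1, 4}
Tree: B1–B2, B2–B3, B3–B4, B4–B5
Every bag has size at most 2, so the width is 2 − 1 = 1 and tw(G) ≤ 1. Since G has at least one edge (e.g. 5–2), it is not an edgeless graph, so tw(G) ≥ 1. Combining the bounds, tw(G) = 1.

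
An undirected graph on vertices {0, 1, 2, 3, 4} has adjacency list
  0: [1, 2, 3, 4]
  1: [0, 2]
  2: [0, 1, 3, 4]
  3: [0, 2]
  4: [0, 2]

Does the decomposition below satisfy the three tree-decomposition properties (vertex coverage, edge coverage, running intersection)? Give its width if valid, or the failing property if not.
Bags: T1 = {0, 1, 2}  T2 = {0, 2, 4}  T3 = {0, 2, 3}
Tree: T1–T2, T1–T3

Checking the three conditions: (i) the bags cover all of {0, 1, 2, 3, 4}; (ii) for each edge, some bag contains both endpoints; (iii) the bags containing any fixed vertex form a subtree. All hold, so the decomposition is valid with width 3 − 1 = 2.

Yes; width 2.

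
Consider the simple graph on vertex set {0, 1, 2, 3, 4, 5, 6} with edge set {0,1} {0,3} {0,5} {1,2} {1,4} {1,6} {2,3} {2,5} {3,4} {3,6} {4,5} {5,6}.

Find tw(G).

3

A width-3 tree decomposition is:
Bags: B1 = {0, 1, 3, 5}  B2 = {1, 3, 4, 5}  B3 = {1, 2, 3, 5}  B4 = {1, 3, 5, 6}
Tree: B1–B2, B2–B3, B3–B4
The largest bag has 4 vertices, giving width 3; this decomposition certifies tw(G) ≤ 3. For the lower bound: the 4 vertex sets {0,5}, {1,4}, {3}, {2} are disjoint, each induces a connected subgraph, and every pair is joined by at least one edge of G. Contracting each set to a single vertex therefore yields K_{4} as a minor, and since treewidth is minor-monotone, tw(G) ≥ tw(K_{4}) = 3. Hence tw(G) = 3 exactly.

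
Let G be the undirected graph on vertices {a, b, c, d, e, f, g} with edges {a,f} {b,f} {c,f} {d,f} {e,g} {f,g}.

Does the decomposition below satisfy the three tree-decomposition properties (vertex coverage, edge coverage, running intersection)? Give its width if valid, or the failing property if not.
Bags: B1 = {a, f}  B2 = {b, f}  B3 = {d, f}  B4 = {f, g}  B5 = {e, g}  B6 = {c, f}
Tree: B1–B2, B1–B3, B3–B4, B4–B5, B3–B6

Yes; width 1.

Vertex coverage: the bags together contain {a, b, c, d, e, f, g}, the full vertex set. Edge coverage: each edge of G has both endpoints in at least one bag. Running intersection: for every vertex, the bags containing it form a connected subtree. All three properties hold, so this is a valid tree decomposition of width max|bag| − 1 = 1, and hence tw(G) ≤ 1.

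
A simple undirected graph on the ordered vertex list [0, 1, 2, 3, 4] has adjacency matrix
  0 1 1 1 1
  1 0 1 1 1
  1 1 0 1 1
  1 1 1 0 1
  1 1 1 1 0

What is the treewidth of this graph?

4

A width-4 tree decomposition is:
Bags: B1 = {0, 1, 2, 3, 4}
Tree: (single bag)
A single bag containing all 5 vertices is trivially a valid decomposition of width 4. For the lower bound, the 5 vertices {0, 1, 2, 3, 4} are pairwise adjacent, and any tree decomposition puts a clique entirely inside one bag — forcing width ≥ 4. Combining the bounds, tw(G) = 4.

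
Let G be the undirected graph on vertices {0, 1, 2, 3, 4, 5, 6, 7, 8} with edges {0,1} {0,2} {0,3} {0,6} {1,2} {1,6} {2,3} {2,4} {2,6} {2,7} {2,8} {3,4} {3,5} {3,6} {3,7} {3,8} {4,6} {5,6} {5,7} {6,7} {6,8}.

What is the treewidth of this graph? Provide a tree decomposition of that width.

Treewidth 3.
One optimal decomposition is:
Bags: B1 = {2, 3, 4, 6}  B2 = {2, 3, 6, 7}  B3 = {2, 3, 6, 8}  B4 = {0, 2, 3, 6}  B5 = {3, 5, 6, 7}  B6 = {0, 1, 2, 6}
Tree: B1–B2, B1–B3, B1–B4, B2–B5, B4–B6

Every bag has size at most 4, so the width is 4 − 1 = 3 and tw(G) ≤ 3. On the other hand G contains the 4-clique {0, 1, 2, 6}. A clique must lie in a single bag of any decomposition, so no decomposition can have width below 3. Hence tw(G) = 3 exactly.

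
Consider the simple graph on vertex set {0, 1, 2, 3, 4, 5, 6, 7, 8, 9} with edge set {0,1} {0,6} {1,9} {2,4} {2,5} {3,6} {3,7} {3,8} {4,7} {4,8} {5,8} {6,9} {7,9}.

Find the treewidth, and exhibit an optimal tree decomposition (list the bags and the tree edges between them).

Every bag has size at most 3, so the width is 3 − 1 = 2 and tw(G) ≤ 2. Since 1–0–6–9–1 is a cycle in G, G is not acyclic. Forests are exactly the graphs of treewidth ≤ 1, so tw(G) ≥ 2. Therefore the treewidth is 2.

Treewidth 2.
One such decomposition:
Bags: B1 = {0, 1, 9}  B2 = {0, 6, 9}  B3 = {6, 7, 9}  B4 = {3, 6, 7}  B5 = {3, 4, 7}  B6 = {3, 4, 8}  B7 = {2, 4, 8}  B8 = {2, 5, 8}
Tree: B1–B2, B2–B3, B3–B4, B4–B5, B5–B6, B6–B7, B7–B8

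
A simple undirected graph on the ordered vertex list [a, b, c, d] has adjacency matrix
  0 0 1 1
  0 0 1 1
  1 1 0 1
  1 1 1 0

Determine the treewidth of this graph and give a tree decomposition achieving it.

Treewidth 2.
Bags: B1 = {a, c, d}  B2 = {b, c, d}
Tree: B1–B2

Every bag has size at most 3, so the width is 3 − 1 = 2 and tw(G) ≤ 2. For the lower bound, the 3 vertices {a, c, d} are pairwise adjacent, and any tree decomposition puts a clique entirely inside one bag — forcing width ≥ 2. The upper and lower bounds meet at 2, so that is the treewidth.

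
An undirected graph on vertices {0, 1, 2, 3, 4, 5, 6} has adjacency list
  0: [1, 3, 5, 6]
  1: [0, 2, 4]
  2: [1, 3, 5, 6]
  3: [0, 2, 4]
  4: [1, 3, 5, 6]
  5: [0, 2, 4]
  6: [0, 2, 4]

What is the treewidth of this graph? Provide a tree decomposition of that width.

Every bag has size at most 4, so the width is 4 − 1 = 3 and tw(G) ≤ 3. For the lower bound: the 4 vertex sets {4,5}, {2,6}, {0}, {3} are disjoint, each induces a connected subgraph, and every pair is joined by at least one edge of G. Contracting each set to a single vertex therefore yields K_{4} as a minor, and since treewidth is minor-monotone, tw(G) ≥ tw(K_{4}) = 3. The upper and lower bounds meet at 3, so that is the treewidth.

Treewidth 3.
Bags: B1 = {0, 2, 4, 5}  B2 = {0, 2, 4, 6}  B3 = {0, 2, 3, 4}  B4 = {0, 1, 2, 4}
Tree: B1–B2, B2–B3, B3–B4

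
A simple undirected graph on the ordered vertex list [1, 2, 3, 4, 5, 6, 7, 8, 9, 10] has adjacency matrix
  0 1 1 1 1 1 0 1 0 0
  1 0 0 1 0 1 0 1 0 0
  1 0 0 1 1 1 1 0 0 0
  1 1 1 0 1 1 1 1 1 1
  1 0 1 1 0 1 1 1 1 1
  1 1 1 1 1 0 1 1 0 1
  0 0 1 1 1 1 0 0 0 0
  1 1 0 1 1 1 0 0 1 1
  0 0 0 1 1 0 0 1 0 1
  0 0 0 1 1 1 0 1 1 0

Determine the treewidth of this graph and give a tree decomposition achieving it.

The largest bag has 5 vertices, giving width 4; this decomposition certifies tw(G) ≤ 4. On the other hand G contains the 5-clique {1, 2, 4, 6, 8}. A clique must lie in a single bag of any decomposition, so no decomposition can have width below 4. Combining the bounds, tw(G) = 4.

Treewidth 4.
One such decomposition:
Bags: B1 = {1, 3, 4, 5, 6}  B2 = {1, 4, 5, 6, 8}  B3 = {4, 5, 6, 8, 10}  B4 = {1, 2, 4, 6, 8}  B5 = {3, 4, 5, 6, 7}  B6 = {4, 5, 8, 9, 10}
Tree: B1–B2, B2–B3, B2–B4, B1–B5, B3–B6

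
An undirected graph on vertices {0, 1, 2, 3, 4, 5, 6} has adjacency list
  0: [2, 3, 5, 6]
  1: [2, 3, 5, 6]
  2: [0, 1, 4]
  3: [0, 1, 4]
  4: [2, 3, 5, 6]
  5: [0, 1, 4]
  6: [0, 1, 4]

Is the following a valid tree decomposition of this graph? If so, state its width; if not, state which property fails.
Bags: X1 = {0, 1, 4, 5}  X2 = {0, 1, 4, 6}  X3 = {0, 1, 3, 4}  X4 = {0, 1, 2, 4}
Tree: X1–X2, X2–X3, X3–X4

Yes; width 3.

Vertex coverage: the bags together contain {0, 1, 2, 3, 4, 5, 6}, the full vertex set. Edge coverage: each edge of G has both endpoints in at least one bag. Running intersection: for every vertex, the bags containing it form a connected subtree. All three properties hold, so this is a valid tree decomposition of width max|bag| − 1 = 3, and hence tw(G) ≤ 3.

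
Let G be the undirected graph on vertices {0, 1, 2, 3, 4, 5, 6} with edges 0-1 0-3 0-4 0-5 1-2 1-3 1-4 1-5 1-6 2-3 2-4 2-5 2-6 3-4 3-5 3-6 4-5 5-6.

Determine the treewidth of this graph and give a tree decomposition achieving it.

The largest bag has 5 vertices, giving width 4; this decomposition certifies tw(G) ≤ 4. For the lower bound, the 5 vertices {0, 1, 3, 4, 5} are pairwise adjacent, and any tree decomposition puts a clique entirely inside one bag — forcing width ≥ 4. Therefore the treewidth is 4.

Treewidth 4.
Bags: B1 = {1, 2, 3, 4, 5}  B2 = {1, 2, 3, 5, 6}  B3 = {0, 1, 3, 4, 5}
Tree: B1–B2, B1–B3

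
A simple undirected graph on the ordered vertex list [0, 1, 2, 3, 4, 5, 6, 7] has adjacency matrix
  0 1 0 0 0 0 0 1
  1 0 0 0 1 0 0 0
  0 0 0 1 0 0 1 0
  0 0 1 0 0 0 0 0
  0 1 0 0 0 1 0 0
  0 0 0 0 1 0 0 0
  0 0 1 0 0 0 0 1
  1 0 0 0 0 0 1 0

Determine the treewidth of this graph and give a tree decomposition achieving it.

Treewidth 1.
One optimal decomposition is:
Bags: B1 = {2, 3}  B2 = {2, 6}  B3 = {6, 7}  B4 = {0, 7}  B5 = {0, 1}  B6 = {1, 4}  B7 = {4, 5}
Tree: B1–B2, B2–B3, B3–B4, B4–B5, B5–B6, B6–B7

The largest bag has 2 vertices, giving width 1; this decomposition certifies tw(G) ≤ 1. G has an edge, so its treewidth is at least 1. The upper and lower bounds meet at 1, so that is the treewidth.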